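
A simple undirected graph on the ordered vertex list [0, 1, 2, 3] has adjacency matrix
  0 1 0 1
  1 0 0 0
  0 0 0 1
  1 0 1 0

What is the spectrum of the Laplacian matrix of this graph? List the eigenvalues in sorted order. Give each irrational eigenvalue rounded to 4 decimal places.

[0, 0.5858, 2, 3.4142]

With the vertex order [0, 1, 2, 3], the degrees are [2, 1, 1, 2], giving D = diag(2, 1, 1, 2) and L = D - A. Diagonalising L (or applying a numerical eigensolver to the 4x4 matrix) gives the spectrum above. By the matrix-tree theorem the graph has (1/4) * product of the nonzero eigenvalues = 1 spanning tree. The largest eigenvalue, 3.4142, is at most the vertex count 4.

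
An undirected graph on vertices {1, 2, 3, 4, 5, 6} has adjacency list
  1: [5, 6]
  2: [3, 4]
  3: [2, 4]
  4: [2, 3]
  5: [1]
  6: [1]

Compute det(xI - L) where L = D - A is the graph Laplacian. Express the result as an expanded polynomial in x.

x^6 - 10x^5 + 36x^4 - 54x^3 + 27x^2

Each diagonal entry of L is the vertex degree and each off-diagonal entry is -1 where an edge is present, 0 otherwise; in the order [1, 2, 3, 4, 5, 6] the diagonal is [2, 2, 2, 2, 1, 1]. Computing det(xI - L) by cofactor expansion (or equivalently via sum-over-permutations) gives x^6 - 10x^5 + 36x^4 - 54x^3 + 27x^2. Since p(0) = det(-L) = 0, x divides p(x). The eigenvalues sum to 10, which equals trace(L) = 2|E|.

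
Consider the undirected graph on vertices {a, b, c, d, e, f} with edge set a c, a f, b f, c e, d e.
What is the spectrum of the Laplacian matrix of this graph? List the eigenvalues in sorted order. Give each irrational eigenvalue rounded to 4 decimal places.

[0, 0.2679, 1, 2, 3, 3.7321]

With the vertex order [a, b, c, d, e, f], the degrees are [2, 1, 2, 1, 2, 2], giving D = diag(2, 1, 2, 1, 2, 2) and L = D - A. L is symmetric positive semidefinite, so every eigenvalue is real and nonnegative. By the matrix-tree theorem the graph has (1/6) * product of the nonzero eigenvalues = 1 spanning tree.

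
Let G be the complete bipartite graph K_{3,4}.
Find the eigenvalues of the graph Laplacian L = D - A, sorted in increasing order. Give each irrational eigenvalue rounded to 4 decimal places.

[0, 3, 3, 3, 4, 4, 7]

The graph has 7 vertices and degree multiset [4, 4, 4, 3, 3, 3, 3]; D is the diagonal matrix of degrees and L = D - A. Since every row of L sums to 0, the all-ones vector is in the kernel and 0 is an eigenvalue.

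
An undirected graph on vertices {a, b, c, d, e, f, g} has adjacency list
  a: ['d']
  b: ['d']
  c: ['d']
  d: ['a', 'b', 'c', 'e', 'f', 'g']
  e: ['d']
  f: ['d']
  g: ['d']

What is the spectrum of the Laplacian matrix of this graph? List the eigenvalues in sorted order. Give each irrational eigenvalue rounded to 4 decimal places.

[0, 1, 1, 1, 1, 1, 7]

With the vertex order [a, b, c, d, e, f, g], the degrees are [1, 1, 1, 6, 1, 1, 1], giving D = diag(1, 1, 1, 6, 1, 1, 1) and L = D - A. The multiplicity of 0 as a Laplacian eigenvalue equals the number of connected components. The single zero eigenvalue shows the graph is connected.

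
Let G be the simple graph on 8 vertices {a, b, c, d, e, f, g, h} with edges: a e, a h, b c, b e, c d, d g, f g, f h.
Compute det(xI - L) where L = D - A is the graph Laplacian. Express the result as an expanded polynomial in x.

x^8 - 16x^7 + 104x^6 - 352x^5 + 660x^4 - 672x^3 + 336x^2 - 64x

Reading degrees in the order [a, b, c, d, e, f, g, h] gives [2, 2, 2, 2, 2, 2, 2, 2]; set D = diag(2, 2, 2, 2, 2, 2, 2, 2) and form L = D - A. L has integer entries, so p(x) = det(xI - L) has integer coefficients. Expanding the determinant yields x^8 - 16x^7 + 104x^6 - 352x^5 + 660x^4 - 672x^3 + 336x^2 - 64x. The constant term is 0 because L is singular (the all-ones vector lies in its kernel). The largest eigenvalue, 4, is at most the vertex count 8.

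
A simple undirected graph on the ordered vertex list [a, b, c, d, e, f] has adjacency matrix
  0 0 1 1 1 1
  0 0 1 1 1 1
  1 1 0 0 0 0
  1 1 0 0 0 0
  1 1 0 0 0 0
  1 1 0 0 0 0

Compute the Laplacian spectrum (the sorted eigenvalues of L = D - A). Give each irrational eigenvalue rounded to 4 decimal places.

[0, 2, 2, 2, 4, 6]

With the vertex order [a, b, c, d, e, f], the degrees are [4, 4, 2, 2, 2, 2], giving D = diag(4, 4, 2, 2, 2, 2) and L = D - A. Diagonalising L (or applying a numerical eigensolver to the 6x6 matrix) gives the spectrum above. The single zero eigenvalue shows the graph is connected. The largest eigenvalue, 6, is at most the vertex count 6.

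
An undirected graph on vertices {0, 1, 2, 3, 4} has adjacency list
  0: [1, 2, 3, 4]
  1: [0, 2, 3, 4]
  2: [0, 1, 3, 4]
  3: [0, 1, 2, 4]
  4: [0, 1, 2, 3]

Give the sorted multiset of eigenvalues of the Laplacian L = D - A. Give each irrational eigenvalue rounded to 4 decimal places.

[0, 5, 5, 5, 5]

With the vertex order [0, 1, 2, 3, 4], the degrees are [4, 4, 4, 4, 4], giving D = diag(4, 4, 4, 4, 4) and L = D - A. Diagonalising L (or applying a numerical eigensolver to the 5x5 matrix) gives the spectrum above. The largest eigenvalue, 5, is at most the vertex count 5.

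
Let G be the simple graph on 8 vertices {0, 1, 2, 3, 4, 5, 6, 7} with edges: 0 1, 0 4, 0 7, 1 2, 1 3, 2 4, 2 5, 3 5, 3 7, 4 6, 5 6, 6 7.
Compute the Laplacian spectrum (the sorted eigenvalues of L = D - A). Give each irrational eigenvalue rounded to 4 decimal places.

[0, 2, 2, 2, 4, 4, 4, 6]

Reading degrees in the order [0, 1, 2, 3, 4, 5, 6, 7] gives [3, 3, 3, 3, 3, 3, 3, 3]; set D = diag(3, 3, 3, 3, 3, 3, 3, 3) and form L = D - A. The multiplicity of 0 as a Laplacian eigenvalue equals the number of connected components. By the matrix-tree theorem the graph has (1/8) * product of the nonzero eigenvalues = 384 spanning trees.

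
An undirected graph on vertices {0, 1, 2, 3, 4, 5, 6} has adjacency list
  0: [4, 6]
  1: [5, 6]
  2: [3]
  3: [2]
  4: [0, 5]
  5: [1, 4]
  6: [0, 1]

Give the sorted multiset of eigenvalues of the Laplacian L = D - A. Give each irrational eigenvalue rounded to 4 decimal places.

Each diagonal entry of L is the vertex degree and each off-diagonal entry is -1 where an edge is present, 0 otherwise; in the order [0, 1, 2, 3, 4, 5, 6] the diagonal is [2, 2, 1, 1, 2, 2, 2]. Diagonalising L (or applying a numerical eigensolver to the 7x7 matrix) gives the spectrum above. The 2 zero eigenvalues correspond to the 2 connected components. There are 2 zeros in the spectrum, matching the 2 components.

[0, 0, 1.3820, 1.3820, 2, 3.6180, 3.6180]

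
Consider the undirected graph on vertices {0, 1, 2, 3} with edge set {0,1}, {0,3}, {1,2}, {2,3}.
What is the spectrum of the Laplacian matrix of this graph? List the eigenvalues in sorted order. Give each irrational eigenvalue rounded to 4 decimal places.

[0, 2, 2, 4]

With the vertex order [0, 1, 2, 3], the degrees are [2, 2, 2, 2], giving D = diag(2, 2, 2, 2) and L = D - A. The multiplicity of 0 as a Laplacian eigenvalue equals the number of connected components. The single zero eigenvalue shows the graph is connected. There is one zero in the spectrum, matching the 1 component.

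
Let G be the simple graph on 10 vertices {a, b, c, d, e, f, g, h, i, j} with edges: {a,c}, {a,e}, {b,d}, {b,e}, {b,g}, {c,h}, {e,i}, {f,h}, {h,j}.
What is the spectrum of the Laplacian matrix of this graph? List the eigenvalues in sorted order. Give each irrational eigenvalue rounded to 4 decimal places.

[0, 0.1338, 0.5188, 1, 1, 1, 2.3111, 3.2108, 4.1701, 4.6554]

With the vertex order [a, b, c, d, e, f, g, h, i, j], the degrees are [2, 3, 2, 1, 3, 1, 1, 3, 1, 1], giving D = diag(2, 3, 2, 1, 3, 1, 1, 3, 1, 1) and L = D - A. Since every row of L sums to 0, the all-ones vector is in the kernel and 0 is an eigenvalue. There is one zero in the spectrum, matching the 1 component.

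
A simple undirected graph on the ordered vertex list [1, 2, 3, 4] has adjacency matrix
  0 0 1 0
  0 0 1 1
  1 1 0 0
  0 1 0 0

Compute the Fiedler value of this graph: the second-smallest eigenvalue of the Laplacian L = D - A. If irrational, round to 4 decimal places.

0.5858

With the vertex order [1, 2, 3, 4], the degrees are [1, 2, 2, 1], giving D = diag(1, 2, 2, 1) and L = D - A. The smallest Laplacian eigenvalue is always 0. The next one, lambda_2 = 0.5858, measures how hard the graph is to disconnect: larger values mean better connectivity. There is one zero in the spectrum, matching the 1 component.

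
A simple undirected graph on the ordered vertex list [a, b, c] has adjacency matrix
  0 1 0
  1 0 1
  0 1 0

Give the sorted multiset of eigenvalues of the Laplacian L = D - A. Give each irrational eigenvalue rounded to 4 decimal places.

Reading degrees in the order [a, b, c] gives [1, 2, 1]; set D = diag(1, 2, 1) and form L = D - A. L is symmetric positive semidefinite, so every eigenvalue is real and nonnegative. The single zero eigenvalue shows the graph is connected.

[0, 1, 3]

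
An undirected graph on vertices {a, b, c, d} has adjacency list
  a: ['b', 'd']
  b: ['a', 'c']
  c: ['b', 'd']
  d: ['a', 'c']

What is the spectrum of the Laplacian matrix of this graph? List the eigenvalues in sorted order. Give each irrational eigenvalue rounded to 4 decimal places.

[0, 2, 2, 4]

With the vertex order [a, b, c, d], the degrees are [2, 2, 2, 2], giving D = diag(2, 2, 2, 2) and L = D - A. Diagonalising L (or applying a numerical eigensolver to the 4x4 matrix) gives the spectrum above. The single zero eigenvalue shows the graph is connected. There is one zero in the spectrum, matching the 1 component.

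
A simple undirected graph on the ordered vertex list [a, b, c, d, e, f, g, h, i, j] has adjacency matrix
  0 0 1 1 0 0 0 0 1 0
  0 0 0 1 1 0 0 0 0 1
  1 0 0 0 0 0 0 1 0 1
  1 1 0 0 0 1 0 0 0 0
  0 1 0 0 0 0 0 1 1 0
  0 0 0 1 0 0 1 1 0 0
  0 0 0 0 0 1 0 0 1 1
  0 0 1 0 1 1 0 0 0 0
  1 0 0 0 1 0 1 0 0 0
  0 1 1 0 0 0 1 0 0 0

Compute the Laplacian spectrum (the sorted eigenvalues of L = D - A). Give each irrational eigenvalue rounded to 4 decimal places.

[0, 2, 2, 2, 2, 2, 5, 5, 5, 5]

Each diagonal entry of L is the vertex degree and each off-diagonal entry is -1 where an edge is present, 0 otherwise; in the order [a, b, c, d, e, f, g, h, i, j] the diagonal is [3, 3, 3, 3, 3, 3, 3, 3, 3, 3]. L is symmetric positive semidefinite, so every eigenvalue is real and nonnegative. There is one zero in the spectrum, matching the 1 component. The largest eigenvalue, 5, is at most the vertex count 10.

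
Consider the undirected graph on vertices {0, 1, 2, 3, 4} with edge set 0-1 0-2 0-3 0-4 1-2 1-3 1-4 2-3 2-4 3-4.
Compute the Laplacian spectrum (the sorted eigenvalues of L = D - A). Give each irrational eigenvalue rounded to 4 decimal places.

Reading degrees in the order [0, 1, 2, 3, 4] gives [4, 4, 4, 4, 4]; set D = diag(4, 4, 4, 4, 4) and form L = D - A. L is symmetric positive semidefinite, so every eigenvalue is real and nonnegative. The eigenvalues sum to 20, which equals trace(L) = 2|E|. There is one zero in the spectrum, matching the 1 component.

[0, 5, 5, 5, 5]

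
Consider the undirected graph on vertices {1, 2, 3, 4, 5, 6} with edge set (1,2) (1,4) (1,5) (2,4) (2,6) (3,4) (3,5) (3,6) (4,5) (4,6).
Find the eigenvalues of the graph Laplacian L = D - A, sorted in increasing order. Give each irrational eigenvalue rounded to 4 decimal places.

[0, 2.3820, 2.3820, 4.6180, 4.6180, 6]

Each diagonal entry of L is the vertex degree and each off-diagonal entry is -1 where an edge is present, 0 otherwise; in the order [1, 2, 3, 4, 5, 6] the diagonal is [3, 3, 3, 5, 3, 3]. Diagonalising L (or applying a numerical eigensolver to the 6x6 matrix) gives the spectrum above. By the matrix-tree theorem the graph has (1/6) * product of the nonzero eigenvalues = 121 spanning trees.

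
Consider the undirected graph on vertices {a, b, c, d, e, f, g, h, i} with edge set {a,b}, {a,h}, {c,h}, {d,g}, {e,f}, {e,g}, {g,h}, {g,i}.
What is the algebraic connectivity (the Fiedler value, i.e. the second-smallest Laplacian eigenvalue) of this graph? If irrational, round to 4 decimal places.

0.2427

With the vertex order [a, b, c, d, e, f, g, h, i], the degrees are [2, 1, 1, 1, 2, 1, 4, 3, 1], giving D = diag(2, 1, 1, 1, 2, 1, 4, 3, 1) and L = D - A. The sorted Laplacian eigenvalues are [0, 0.2427, 0.5371, 0.6893, 1, 2.1297, 2.4166, 3.6434, 5.3411]; the algebraic connectivity is the second entry, 0.2427. The largest eigenvalue, 5.3411, is at most the vertex count 9.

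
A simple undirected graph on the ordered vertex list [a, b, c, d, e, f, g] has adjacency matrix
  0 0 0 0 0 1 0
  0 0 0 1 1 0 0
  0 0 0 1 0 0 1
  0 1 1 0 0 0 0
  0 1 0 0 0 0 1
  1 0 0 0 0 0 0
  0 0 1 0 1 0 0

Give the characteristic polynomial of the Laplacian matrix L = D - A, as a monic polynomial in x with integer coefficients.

Each diagonal entry of L is the vertex degree and each off-diagonal entry is -1 where an edge is present, 0 otherwise; in the order [a, b, c, d, e, f, g] the diagonal is [1, 2, 2, 2, 2, 1, 2]. L has integer entries, so p(x) = det(xI - L) has integer coefficients. Expanding the determinant yields x^7 - 12x^6 + 55x^5 - 120x^4 + 125x^3 - 50x^2. The constant term is 0 because L is singular (the all-ones vector lies in its kernel). The largest eigenvalue, 3.6180, is at most the vertex count 7.

x^7 - 12x^6 + 55x^5 - 120x^4 + 125x^3 - 50x^2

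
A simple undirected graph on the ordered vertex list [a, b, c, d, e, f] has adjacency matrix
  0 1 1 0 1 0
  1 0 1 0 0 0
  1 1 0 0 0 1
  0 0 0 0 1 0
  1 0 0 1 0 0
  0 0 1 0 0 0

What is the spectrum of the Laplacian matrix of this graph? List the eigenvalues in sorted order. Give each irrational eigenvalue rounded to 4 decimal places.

[0, 0.4131, 1.1369, 2.3595, 3.6977, 4.3928]

Reading degrees in the order [a, b, c, d, e, f] gives [3, 2, 3, 1, 2, 1]; set D = diag(3, 2, 3, 1, 2, 1) and form L = D - A. Diagonalising L (or applying a numerical eigensolver to the 6x6 matrix) gives the spectrum above. The single zero eigenvalue shows the graph is connected. By the matrix-tree theorem the graph has (1/6) * product of the nonzero eigenvalues = 3 spanning trees.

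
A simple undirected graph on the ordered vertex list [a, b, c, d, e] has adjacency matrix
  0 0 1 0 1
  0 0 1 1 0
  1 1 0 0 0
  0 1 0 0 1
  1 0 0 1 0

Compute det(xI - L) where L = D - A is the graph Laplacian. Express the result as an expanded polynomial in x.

With the vertex order [a, b, c, d, e], the degrees are [2, 2, 2, 2, 2], giving D = diag(2, 2, 2, 2, 2) and L = D - A. L has integer entries, so p(x) = det(xI - L) has integer coefficients. Expanding the determinant yields x^5 - 10x^4 + 35x^3 - 50x^2 + 25x. The constant term is 0 because L is singular (the all-ones vector lies in its kernel). The eigenvalues sum to 10, which equals trace(L) = 2|E|.

x^5 - 10x^4 + 35x^3 - 50x^2 + 25x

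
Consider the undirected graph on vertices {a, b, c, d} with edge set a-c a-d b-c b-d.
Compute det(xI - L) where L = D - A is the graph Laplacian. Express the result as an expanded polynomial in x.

x^4 - 8x^3 + 20x^2 - 16x

Reading degrees in the order [a, b, c, d] gives [2, 2, 2, 2]; set D = diag(2, 2, 2, 2) and form L = D - A. Computing det(xI - L) by cofactor expansion (or equivalently via sum-over-permutations) gives x^4 - 8x^3 + 20x^2 - 16x. The coefficient of x^3 equals -trace(L) = -8, matching the sum of degrees. The eigenvalues sum to 8, which equals trace(L) = 2|E|.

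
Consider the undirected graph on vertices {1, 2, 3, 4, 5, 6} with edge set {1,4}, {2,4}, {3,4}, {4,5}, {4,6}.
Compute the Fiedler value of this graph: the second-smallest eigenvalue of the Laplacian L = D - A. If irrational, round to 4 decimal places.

1

Reading degrees in the order [1, 2, 3, 4, 5, 6] gives [1, 1, 1, 5, 1, 1]; set D = diag(1, 1, 1, 5, 1, 1) and form L = D - A. The smallest Laplacian eigenvalue is always 0. The next one, lambda_2 = 1, measures how hard the graph is to disconnect: larger values mean better connectivity. The eigenvalues sum to 10, which equals trace(L) = 2|E|. The largest eigenvalue, 6, is at most the vertex count 6.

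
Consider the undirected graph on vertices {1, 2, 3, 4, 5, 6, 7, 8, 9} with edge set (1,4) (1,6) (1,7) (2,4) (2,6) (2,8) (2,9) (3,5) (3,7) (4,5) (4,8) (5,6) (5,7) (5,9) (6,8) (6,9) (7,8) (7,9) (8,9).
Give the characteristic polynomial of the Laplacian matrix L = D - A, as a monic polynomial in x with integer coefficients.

x^9 - 38x^8 + 618x^7 - 5608x^6 + 30985x^5 - 106416x^4 + 220969x^3 - 252252x^2 + 120285x

Reading degrees in the order [1, 2, 3, 4, 5, 6, 7, 8, 9] gives [3, 4, 2, 4, 5, 5, 5, 5, 5]; set D = diag(3, 4, 2, 4, 5, 5, 5, 5, 5) and form L = D - A. L has integer entries, so p(x) = det(xI - L) has integer coefficients. Expanding the determinant yields x^9 - 38x^8 + 618x^7 - 5608x^6 + 30985x^5 - 106416x^4 + 220969x^3 - 252252x^2 + 120285x. The constant term is 0 because L is singular (the all-ones vector lies in its kernel). By the matrix-tree theorem the graph has (1/9) * product of the nonzero eigenvalues = 13365 spanning trees.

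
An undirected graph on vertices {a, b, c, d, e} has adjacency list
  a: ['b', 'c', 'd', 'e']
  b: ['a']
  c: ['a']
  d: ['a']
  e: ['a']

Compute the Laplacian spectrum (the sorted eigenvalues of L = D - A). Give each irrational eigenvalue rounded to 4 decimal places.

[0, 1, 1, 1, 5]

Reading degrees in the order [a, b, c, d, e] gives [4, 1, 1, 1, 1]; set D = diag(4, 1, 1, 1, 1) and form L = D - A. Diagonalising L (or applying a numerical eigensolver to the 5x5 matrix) gives the spectrum above. The largest eigenvalue, 5, is at most the vertex count 5.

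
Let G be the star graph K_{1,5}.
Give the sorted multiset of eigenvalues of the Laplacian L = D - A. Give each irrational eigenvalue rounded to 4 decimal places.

The graph has 6 vertices and degree multiset [5, 1, 1, 1, 1, 1]; D is the diagonal matrix of degrees and L = D - A. L is symmetric positive semidefinite, so every eigenvalue is real and nonnegative. The single zero eigenvalue shows the graph is connected. The largest eigenvalue, 6, is at most the vertex count 6.

[0, 1, 1, 1, 1, 6]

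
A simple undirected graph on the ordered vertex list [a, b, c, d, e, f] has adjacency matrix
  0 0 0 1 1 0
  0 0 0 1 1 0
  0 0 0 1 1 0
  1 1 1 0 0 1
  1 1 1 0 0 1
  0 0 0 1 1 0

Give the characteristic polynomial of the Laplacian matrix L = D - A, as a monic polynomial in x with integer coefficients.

Reading degrees in the order [a, b, c, d, e, f] gives [2, 2, 2, 4, 4, 2]; set D = diag(2, 2, 2, 4, 4, 2) and form L = D - A. L has integer entries, so p(x) = det(xI - L) has integer coefficients. Expanding the determinant yields x^6 - 16x^5 + 96x^4 - 272x^3 + 368x^2 - 192x. Since p(0) = det(-L) = 0, x divides p(x). There is one zero in the spectrum, matching the 1 component.

x^6 - 16x^5 + 96x^4 - 272x^3 + 368x^2 - 192x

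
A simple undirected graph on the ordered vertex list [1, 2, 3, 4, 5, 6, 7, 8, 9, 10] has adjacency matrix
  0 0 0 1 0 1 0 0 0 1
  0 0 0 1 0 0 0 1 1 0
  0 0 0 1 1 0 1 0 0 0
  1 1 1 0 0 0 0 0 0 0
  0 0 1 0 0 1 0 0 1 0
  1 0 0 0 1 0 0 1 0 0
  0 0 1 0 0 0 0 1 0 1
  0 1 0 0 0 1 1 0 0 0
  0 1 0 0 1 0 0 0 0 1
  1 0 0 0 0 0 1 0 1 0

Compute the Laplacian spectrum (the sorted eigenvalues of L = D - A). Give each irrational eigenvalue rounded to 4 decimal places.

[0, 2, 2, 2, 2, 2, 5, 5, 5, 5]

With the vertex order [1, 2, 3, 4, 5, 6, 7, 8, 9, 10], the degrees are [3, 3, 3, 3, 3, 3, 3, 3, 3, 3], giving D = diag(3, 3, 3, 3, 3, 3, 3, 3, 3, 3) and L = D - A. L is symmetric positive semidefinite, so every eigenvalue is real and nonnegative. The eigenvalues sum to 30, which equals trace(L) = 2|E|. There is one zero in the spectrum, matching the 1 component.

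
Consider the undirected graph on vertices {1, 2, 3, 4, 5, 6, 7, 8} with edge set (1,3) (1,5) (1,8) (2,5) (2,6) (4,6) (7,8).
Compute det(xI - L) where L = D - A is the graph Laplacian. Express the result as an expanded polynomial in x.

x^8 - 14x^7 + 77x^6 - 212x^5 + 308x^4 - 228x^3 + 76x^2 - 8x

Each diagonal entry of L is the vertex degree and each off-diagonal entry is -1 where an edge is present, 0 otherwise; in the order [1, 2, 3, 4, 5, 6, 7, 8] the diagonal is [3, 2, 1, 1, 2, 2, 1, 2]. L has integer entries, so p(x) = det(xI - L) has integer coefficients. Expanding the determinant yields x^8 - 14x^7 + 77x^6 - 212x^5 + 308x^4 - 228x^3 + 76x^2 - 8x. The coefficient of x^7 equals -trace(L) = -14, matching the sum of degrees.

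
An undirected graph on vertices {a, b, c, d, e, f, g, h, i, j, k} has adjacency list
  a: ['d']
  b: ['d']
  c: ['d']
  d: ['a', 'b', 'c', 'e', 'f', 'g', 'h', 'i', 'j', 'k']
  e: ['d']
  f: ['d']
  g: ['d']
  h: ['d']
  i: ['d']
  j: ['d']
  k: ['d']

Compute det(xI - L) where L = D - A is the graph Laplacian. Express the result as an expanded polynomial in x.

x^11 - 20x^10 + 135x^9 - 480x^8 + 1050x^7 - 1512x^6 + 1470x^5 - 960x^4 + 405x^3 - 100x^2 + 11x

Reading degrees in the order [a, b, c, d, e, f, g, h, i, j, k] gives [1, 1, 1, 10, 1, 1, 1, 1, 1, 1, 1]; set D = diag(1, 1, 1, 10, 1, 1, 1, 1, 1, 1, 1) and form L = D - A. L has integer entries, so p(x) = det(xI - L) has integer coefficients. Expanding the determinant yields x^11 - 20x^10 + 135x^9 - 480x^8 + 1050x^7 - 1512x^6 + 1470x^5 - 960x^4 + 405x^3 - 100x^2 + 11x. The coefficient of x^10 equals -trace(L) = -20, matching the sum of degrees. By the matrix-tree theorem the graph has (1/11) * product of the nonzero eigenvalues = 1 spanning tree.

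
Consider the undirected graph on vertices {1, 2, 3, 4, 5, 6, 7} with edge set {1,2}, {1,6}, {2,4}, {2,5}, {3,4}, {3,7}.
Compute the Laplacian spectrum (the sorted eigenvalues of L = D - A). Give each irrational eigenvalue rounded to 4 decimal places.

[0, 0.2603, 0.6262, 1.4055, 2.2742, 3.0996, 4.3342]

With the vertex order [1, 2, 3, 4, 5, 6, 7], the degrees are [2, 3, 2, 2, 1, 1, 1], giving D = diag(2, 3, 2, 2, 1, 1, 1) and L = D - A. Diagonalising L (or applying a numerical eigensolver to the 7x7 matrix) gives the spectrum above. The single zero eigenvalue shows the graph is connected. The largest eigenvalue, 4.3342, is at most the vertex count 7.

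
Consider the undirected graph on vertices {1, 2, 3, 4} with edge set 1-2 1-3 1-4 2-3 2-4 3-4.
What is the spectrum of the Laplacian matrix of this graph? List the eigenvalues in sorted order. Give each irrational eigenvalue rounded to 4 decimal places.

Each diagonal entry of L is the vertex degree and each off-diagonal entry is -1 where an edge is present, 0 otherwise; in the order [1, 2, 3, 4] the diagonal is [3, 3, 3, 3]. Since every row of L sums to 0, the all-ones vector is in the kernel and 0 is an eigenvalue. The single zero eigenvalue shows the graph is connected. By the matrix-tree theorem the graph has (1/4) * product of the nonzero eigenvalues = 16 spanning trees. There is one zero in the spectrum, matching the 1 component.

[0, 4, 4, 4]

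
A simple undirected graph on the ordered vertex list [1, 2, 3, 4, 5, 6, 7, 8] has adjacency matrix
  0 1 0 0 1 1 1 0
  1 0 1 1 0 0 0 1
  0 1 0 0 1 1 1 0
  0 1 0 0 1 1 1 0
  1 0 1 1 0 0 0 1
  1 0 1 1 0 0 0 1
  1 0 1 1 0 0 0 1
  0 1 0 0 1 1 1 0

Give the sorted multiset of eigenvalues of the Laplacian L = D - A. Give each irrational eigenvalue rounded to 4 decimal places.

[0, 4, 4, 4, 4, 4, 4, 8]

Each diagonal entry of L is the vertex degree and each off-diagonal entry is -1 where an edge is present, 0 otherwise; in the order [1, 2, 3, 4, 5, 6, 7, 8] the diagonal is [4, 4, 4, 4, 4, 4, 4, 4]. Since every row of L sums to 0, the all-ones vector is in the kernel and 0 is an eigenvalue. The single zero eigenvalue shows the graph is connected. There is one zero in the spectrum, matching the 1 component.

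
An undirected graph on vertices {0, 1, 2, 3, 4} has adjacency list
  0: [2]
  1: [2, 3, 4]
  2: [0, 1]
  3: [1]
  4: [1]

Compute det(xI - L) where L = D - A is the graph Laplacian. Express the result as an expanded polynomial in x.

With the vertex order [0, 1, 2, 3, 4], the degrees are [1, 3, 2, 1, 1], giving D = diag(1, 3, 2, 1, 1) and L = D - A. Computing det(xI - L) by cofactor expansion (or equivalently via sum-over-permutations) gives x^5 - 8x^4 + 20x^3 - 18x^2 + 5x. Since p(0) = det(-L) = 0, x divides p(x).

x^5 - 8x^4 + 20x^3 - 18x^2 + 5x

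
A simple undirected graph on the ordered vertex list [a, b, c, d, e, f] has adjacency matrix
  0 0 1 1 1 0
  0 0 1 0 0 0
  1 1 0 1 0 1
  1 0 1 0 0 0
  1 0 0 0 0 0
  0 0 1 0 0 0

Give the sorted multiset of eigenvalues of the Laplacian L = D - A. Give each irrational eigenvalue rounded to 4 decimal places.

Reading degrees in the order [a, b, c, d, e, f] gives [3, 1, 4, 2, 1, 1]; set D = diag(3, 1, 4, 2, 1, 1) and form L = D - A. The multiplicity of 0 as a Laplacian eigenvalue equals the number of connected components. The single zero eigenvalue shows the graph is connected. There is one zero in the spectrum, matching the 1 component.

[0, 0.6314, 1, 1.4738, 3.7877, 5.1071]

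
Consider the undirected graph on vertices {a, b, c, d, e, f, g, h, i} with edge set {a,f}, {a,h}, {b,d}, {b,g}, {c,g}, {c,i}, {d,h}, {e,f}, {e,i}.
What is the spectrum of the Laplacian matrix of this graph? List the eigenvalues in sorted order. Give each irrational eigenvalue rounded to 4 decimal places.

[0, 0.4679, 0.4679, 1.6527, 1.6527, 3, 3, 3.8794, 3.8794]

Each diagonal entry of L is the vertex degree and each off-diagonal entry is -1 where an edge is present, 0 otherwise; in the order [a, b, c, d, e, f, g, h, i] the diagonal is [2, 2, 2, 2, 2, 2, 2, 2, 2]. The multiplicity of 0 as a Laplacian eigenvalue equals the number of connected components. The single zero eigenvalue shows the graph is connected. The largest eigenvalue, 3.8794, is at most the vertex count 9. The eigenvalues sum to 18, which equals trace(L) = 2|E|.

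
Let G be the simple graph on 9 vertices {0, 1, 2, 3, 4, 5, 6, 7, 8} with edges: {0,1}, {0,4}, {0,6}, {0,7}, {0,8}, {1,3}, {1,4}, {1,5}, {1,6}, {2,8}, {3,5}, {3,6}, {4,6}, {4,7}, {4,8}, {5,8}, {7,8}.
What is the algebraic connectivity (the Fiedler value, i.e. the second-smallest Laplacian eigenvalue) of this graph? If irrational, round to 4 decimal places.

0.8585

Reading degrees in the order [0, 1, 2, 3, 4, 5, 6, 7, 8] gives [5, 5, 1, 3, 5, 3, 4, 3, 5]; set D = diag(5, 5, 1, 3, 5, 3, 4, 3, 5) and form L = D - A. Computing the eigenvalues of L and sorting gives [0, 0.8585, 1.8306, 3, 4.0367, 5.6015, 5.6501, 6, 7.0225]. The Fiedler value lambda_2 = 0.8585 is strictly positive, so the graph is connected. The largest eigenvalue, 7.0225, is at most the vertex count 9.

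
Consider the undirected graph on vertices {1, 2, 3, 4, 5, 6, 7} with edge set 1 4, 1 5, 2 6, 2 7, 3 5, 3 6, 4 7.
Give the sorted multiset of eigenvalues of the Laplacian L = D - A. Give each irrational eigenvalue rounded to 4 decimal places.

[0, 0.7530, 0.7530, 2.4450, 2.4450, 3.8019, 3.8019]

With the vertex order [1, 2, 3, 4, 5, 6, 7], the degrees are [2, 2, 2, 2, 2, 2, 2], giving D = diag(2, 2, 2, 2, 2, 2, 2) and L = D - A. L is symmetric positive semidefinite, so every eigenvalue is real and nonnegative. The single zero eigenvalue shows the graph is connected. The largest eigenvalue, 3.8019, is at most the vertex count 7.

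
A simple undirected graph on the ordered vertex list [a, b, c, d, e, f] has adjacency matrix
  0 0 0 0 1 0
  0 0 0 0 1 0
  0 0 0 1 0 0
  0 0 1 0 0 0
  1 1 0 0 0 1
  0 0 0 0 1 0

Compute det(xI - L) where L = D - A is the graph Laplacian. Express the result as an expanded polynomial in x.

x^6 - 8x^5 + 21x^4 - 22x^3 + 8x^2

With the vertex order [a, b, c, d, e, f], the degrees are [1, 1, 1, 1, 3, 1], giving D = diag(1, 1, 1, 1, 3, 1) and L = D - A. Computing det(xI - L) by cofactor expansion (or equivalently via sum-over-permutations) gives x^6 - 8x^5 + 21x^4 - 22x^3 + 8x^2. The coefficient of x^5 equals -trace(L) = -8, matching the sum of degrees. The eigenvalues sum to 8, which equals trace(L) = 2|E|.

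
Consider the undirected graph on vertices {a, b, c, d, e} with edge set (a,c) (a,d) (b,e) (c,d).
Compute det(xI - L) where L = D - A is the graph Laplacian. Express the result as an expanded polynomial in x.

Each diagonal entry of L is the vertex degree and each off-diagonal entry is -1 where an edge is present, 0 otherwise; in the order [a, b, c, d, e] the diagonal is [2, 1, 2, 2, 1]. L has integer entries, so p(x) = det(xI - L) has integer coefficients. Expanding the determinant yields x^5 - 8x^4 + 21x^3 - 18x^2. Since p(0) = det(-L) = 0, x divides p(x).

x^5 - 8x^4 + 21x^3 - 18x^2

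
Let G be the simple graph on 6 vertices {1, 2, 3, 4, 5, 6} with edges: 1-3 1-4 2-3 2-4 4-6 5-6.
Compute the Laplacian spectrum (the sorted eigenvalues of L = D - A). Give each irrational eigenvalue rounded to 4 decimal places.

[0, 0.4384, 2, 2, 3, 4.5616]

Each diagonal entry of L is the vertex degree and each off-diagonal entry is -1 where an edge is present, 0 otherwise; in the order [1, 2, 3, 4, 5, 6] the diagonal is [2, 2, 2, 3, 1, 2]. L is symmetric positive semidefinite, so every eigenvalue is real and nonnegative. There is one zero in the spectrum, matching the 1 component. By the matrix-tree theorem the graph has (1/6) * product of the nonzero eigenvalues = 4 spanning trees.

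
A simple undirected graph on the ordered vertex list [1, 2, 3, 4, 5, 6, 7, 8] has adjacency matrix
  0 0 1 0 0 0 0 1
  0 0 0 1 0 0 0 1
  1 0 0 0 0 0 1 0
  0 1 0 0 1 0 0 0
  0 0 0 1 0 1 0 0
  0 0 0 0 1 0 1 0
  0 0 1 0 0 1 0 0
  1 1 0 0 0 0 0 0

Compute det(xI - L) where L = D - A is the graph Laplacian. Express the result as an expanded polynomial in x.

x^8 - 16x^7 + 104x^6 - 352x^5 + 660x^4 - 672x^3 + 336x^2 - 64x

With the vertex order [1, 2, 3, 4, 5, 6, 7, 8], the degrees are [2, 2, 2, 2, 2, 2, 2, 2], giving D = diag(2, 2, 2, 2, 2, 2, 2, 2) and L = D - A. Computing det(xI - L) by cofactor expansion (or equivalently via sum-over-permutations) gives x^8 - 16x^7 + 104x^6 - 352x^5 + 660x^4 - 672x^3 + 336x^2 - 64x. Since p(0) = det(-L) = 0, x divides p(x). The largest eigenvalue, 4, is at most the vertex count 8. By the matrix-tree theorem the graph has (1/8) * product of the nonzero eigenvalues = 8 spanning trees.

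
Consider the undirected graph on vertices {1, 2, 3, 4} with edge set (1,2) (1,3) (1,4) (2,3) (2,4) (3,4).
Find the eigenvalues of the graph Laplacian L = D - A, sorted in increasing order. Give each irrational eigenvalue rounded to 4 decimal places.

[0, 4, 4, 4]

With the vertex order [1, 2, 3, 4], the degrees are [3, 3, 3, 3], giving D = diag(3, 3, 3, 3) and L = D - A. Since every row of L sums to 0, the all-ones vector is in the kernel and 0 is an eigenvalue. The single zero eigenvalue shows the graph is connected. The largest eigenvalue, 4, is at most the vertex count 4.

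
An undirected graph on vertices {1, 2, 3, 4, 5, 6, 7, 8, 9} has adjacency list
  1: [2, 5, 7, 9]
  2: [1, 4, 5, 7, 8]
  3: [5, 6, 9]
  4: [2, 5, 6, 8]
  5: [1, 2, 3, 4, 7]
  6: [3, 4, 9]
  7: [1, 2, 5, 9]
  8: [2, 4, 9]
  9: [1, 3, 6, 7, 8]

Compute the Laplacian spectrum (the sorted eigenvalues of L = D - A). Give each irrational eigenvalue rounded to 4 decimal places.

[0, 1.9308, 2.4098, 3.5858, 3.8358, 5, 5.8975, 6.4142, 6.9261]

With the vertex order [1, 2, 3, 4, 5, 6, 7, 8, 9], the degrees are [4, 5, 3, 4, 5, 3, 4, 3, 5], giving D = diag(4, 5, 3, 4, 5, 3, 4, 3, 5) and L = D - A. Diagonalising L (or applying a numerical eigensolver to the 9x9 matrix) gives the spectrum above. The single zero eigenvalue shows the graph is connected. The eigenvalues sum to 36, which equals trace(L) = 2|E|. There is one zero in the spectrum, matching the 1 component.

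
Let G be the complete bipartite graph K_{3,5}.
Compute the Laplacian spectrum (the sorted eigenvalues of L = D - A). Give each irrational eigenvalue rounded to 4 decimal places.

[0, 3, 3, 3, 3, 5, 5, 8]

The graph has 8 vertices and degree multiset [5, 5, 5, 3, 3, 3, 3, 3]; D is the diagonal matrix of degrees and L = D - A. L is symmetric positive semidefinite, so every eigenvalue is real and nonnegative.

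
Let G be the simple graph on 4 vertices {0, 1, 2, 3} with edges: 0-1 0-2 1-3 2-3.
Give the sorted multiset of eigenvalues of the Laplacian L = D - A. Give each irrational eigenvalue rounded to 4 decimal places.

With the vertex order [0, 1, 2, 3], the degrees are [2, 2, 2, 2], giving D = diag(2, 2, 2, 2) and L = D - A. L is symmetric positive semidefinite, so every eigenvalue is real and nonnegative. The single zero eigenvalue shows the graph is connected. There is one zero in the spectrum, matching the 1 component.

[0, 2, 2, 4]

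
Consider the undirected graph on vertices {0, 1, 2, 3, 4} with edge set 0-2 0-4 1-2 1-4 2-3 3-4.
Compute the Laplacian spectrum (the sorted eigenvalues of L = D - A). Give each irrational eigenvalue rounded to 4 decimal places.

Each diagonal entry of L is the vertex degree and each off-diagonal entry is -1 where an edge is present, 0 otherwise; in the order [0, 1, 2, 3, 4] the diagonal is [2, 2, 3, 2, 3]. L is symmetric positive semidefinite, so every eigenvalue is real and nonnegative. The single zero eigenvalue shows the graph is connected.

[0, 2, 2, 3, 5]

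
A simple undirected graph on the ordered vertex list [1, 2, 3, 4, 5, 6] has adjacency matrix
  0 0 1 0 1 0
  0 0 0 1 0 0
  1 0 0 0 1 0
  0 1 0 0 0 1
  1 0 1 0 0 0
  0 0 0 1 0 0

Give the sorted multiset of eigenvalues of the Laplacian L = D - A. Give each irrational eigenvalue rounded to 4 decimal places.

[0, 0, 1, 3, 3, 3]

With the vertex order [1, 2, 3, 4, 5, 6], the degrees are [2, 1, 2, 2, 2, 1], giving D = diag(2, 1, 2, 2, 2, 1) and L = D - A. L is symmetric positive semidefinite, so every eigenvalue is real and nonnegative. The 2 zero eigenvalues correspond to the 2 connected components. The eigenvalues sum to 10, which equals trace(L) = 2|E|. The largest eigenvalue, 3, is at most the vertex count 6.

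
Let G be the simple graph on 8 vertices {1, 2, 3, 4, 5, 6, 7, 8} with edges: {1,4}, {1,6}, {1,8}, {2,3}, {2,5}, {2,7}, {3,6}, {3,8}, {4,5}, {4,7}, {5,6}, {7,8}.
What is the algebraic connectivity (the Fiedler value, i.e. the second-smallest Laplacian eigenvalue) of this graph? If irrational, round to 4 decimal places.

2

Each diagonal entry of L is the vertex degree and each off-diagonal entry is -1 where an edge is present, 0 otherwise; in the order [1, 2, 3, 4, 5, 6, 7, 8] the diagonal is [3, 3, 3, 3, 3, 3, 3, 3]. The smallest Laplacian eigenvalue is always 0. The next one, lambda_2 = 2, measures how hard the graph is to disconnect: larger values mean better connectivity. The eigenvalues sum to 24, which equals trace(L) = 2|E|. There is one zero in the spectrum, matching the 1 component.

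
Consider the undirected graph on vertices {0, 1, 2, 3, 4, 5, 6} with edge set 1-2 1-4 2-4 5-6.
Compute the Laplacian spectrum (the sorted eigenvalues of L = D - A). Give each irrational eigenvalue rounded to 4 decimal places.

[0, 0, 0, 0, 2, 3, 3]

Reading degrees in the order [0, 1, 2, 3, 4, 5, 6] gives [0, 2, 2, 0, 2, 1, 1]; set D = diag(0, 2, 2, 0, 2, 1, 1) and form L = D - A. Since every row of L sums to 0, the all-ones vector is in the kernel and 0 is an eigenvalue. The 4 zero eigenvalues correspond to the 4 connected components. The largest eigenvalue, 3, is at most the vertex count 7.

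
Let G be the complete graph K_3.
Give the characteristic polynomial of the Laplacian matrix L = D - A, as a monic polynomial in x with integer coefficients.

x^3 - 6x^2 + 9x

The graph has 3 vertices and degree multiset [2, 2, 2]; D is the diagonal matrix of degrees and L = D - A. Computing det(xI - L) by cofactor expansion (or equivalently via sum-over-permutations) gives x^3 - 6x^2 + 9x. The constant term is 0 because L is singular (the all-ones vector lies in its kernel). There is one zero in the spectrum, matching the 1 component.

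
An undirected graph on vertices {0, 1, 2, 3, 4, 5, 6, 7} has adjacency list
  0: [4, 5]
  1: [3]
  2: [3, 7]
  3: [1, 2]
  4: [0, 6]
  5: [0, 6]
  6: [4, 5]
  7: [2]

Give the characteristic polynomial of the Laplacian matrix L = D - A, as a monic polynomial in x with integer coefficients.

x^8 - 14x^7 + 78x^6 - 220x^5 + 328x^4 - 240x^3 + 64x^2

Reading degrees in the order [0, 1, 2, 3, 4, 5, 6, 7] gives [2, 1, 2, 2, 2, 2, 2, 1]; set D = diag(2, 1, 2, 2, 2, 2, 2, 1) and form L = D - A. Computing det(xI - L) by cofactor expansion (or equivalently via sum-over-permutations) gives x^8 - 14x^7 + 78x^6 - 220x^5 + 328x^4 - 240x^3 + 64x^2. The constant term is 0 because L is singular (the all-ones vector lies in its kernel). There are 2 zeros in the spectrum, matching the 2 components.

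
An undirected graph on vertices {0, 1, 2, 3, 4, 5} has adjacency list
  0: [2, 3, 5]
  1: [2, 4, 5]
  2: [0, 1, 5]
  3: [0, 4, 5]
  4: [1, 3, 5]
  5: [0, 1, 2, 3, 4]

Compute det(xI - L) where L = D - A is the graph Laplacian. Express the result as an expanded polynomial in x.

Reading degrees in the order [0, 1, 2, 3, 4, 5] gives [3, 3, 3, 3, 3, 5]; set D = diag(3, 3, 3, 3, 3, 5) and form L = D - A. L has integer entries, so p(x) = det(xI - L) has integer coefficients. Expanding the determinant yields x^6 - 20x^5 + 155x^4 - 580x^3 + 1045x^2 - 726x. Since p(0) = det(-L) = 0, x divides p(x). The eigenvalues sum to 20, which equals trace(L) = 2|E|.

x^6 - 20x^5 + 155x^4 - 580x^3 + 1045x^2 - 726x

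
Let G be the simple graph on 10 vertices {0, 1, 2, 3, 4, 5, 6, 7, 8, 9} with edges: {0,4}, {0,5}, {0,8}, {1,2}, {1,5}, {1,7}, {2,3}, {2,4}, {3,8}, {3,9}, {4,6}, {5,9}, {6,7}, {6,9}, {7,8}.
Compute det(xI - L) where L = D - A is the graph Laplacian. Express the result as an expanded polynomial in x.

x^10 - 30x^9 + 390x^8 - 2880x^7 + 13305x^6 - 39882x^5 + 77640x^4 - 94800x^3 + 66000x^2 - 20000x

Each diagonal entry of L is the vertex degree and each off-diagonal entry is -1 where an edge is present, 0 otherwise; in the order [0, 1, 2, 3, 4, 5, 6, 7, 8, 9] the diagonal is [3, 3, 3, 3, 3, 3, 3, 3, 3, 3]. The eigenvalues of L are [0, 2, 2, 2, 2, 2, 5, 5, 5, 5]; the characteristic polynomial is the product of (x - lambda_i), which multiplies out to x^10 - 30x^9 + 390x^8 - 2880x^7 + 13305x^6 - 39882x^5 + 77640x^4 - 94800x^3 + 66000x^2 - 20000x. The constant term is 0 because L is singular (the all-ones vector lies in its kernel). There is one zero in the spectrum, matching the 1 component.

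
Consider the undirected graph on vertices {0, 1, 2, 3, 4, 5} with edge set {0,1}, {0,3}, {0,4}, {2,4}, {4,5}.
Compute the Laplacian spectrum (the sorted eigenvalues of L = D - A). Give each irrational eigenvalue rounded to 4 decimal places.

Reading degrees in the order [0, 1, 2, 3, 4, 5] gives [3, 1, 1, 1, 3, 1]; set D = diag(3, 1, 1, 1, 3, 1) and form L = D - A. Since every row of L sums to 0, the all-ones vector is in the kernel and 0 is an eigenvalue. There is one zero in the spectrum, matching the 1 component.

[0, 0.4384, 1, 1, 3, 4.5616]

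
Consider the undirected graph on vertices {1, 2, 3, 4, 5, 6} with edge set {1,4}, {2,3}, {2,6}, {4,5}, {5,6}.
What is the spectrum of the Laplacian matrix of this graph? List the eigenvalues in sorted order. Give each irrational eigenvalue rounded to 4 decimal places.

Each diagonal entry of L is the vertex degree and each off-diagonal entry is -1 where an edge is present, 0 otherwise; in the order [1, 2, 3, 4, 5, 6] the diagonal is [1, 2, 1, 2, 2, 2]. Since every row of L sums to 0, the all-ones vector is in the kernel and 0 is an eigenvalue. The eigenvalues sum to 10, which equals trace(L) = 2|E|.

[0, 0.2679, 1, 2, 3, 3.7321]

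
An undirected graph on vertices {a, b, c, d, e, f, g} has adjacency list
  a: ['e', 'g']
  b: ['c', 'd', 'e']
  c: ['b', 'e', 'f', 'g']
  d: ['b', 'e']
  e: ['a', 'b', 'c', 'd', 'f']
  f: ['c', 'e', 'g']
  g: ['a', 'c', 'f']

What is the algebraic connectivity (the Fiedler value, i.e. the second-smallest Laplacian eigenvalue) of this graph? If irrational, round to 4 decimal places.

With the vertex order [a, b, c, d, e, f, g], the degrees are [2, 3, 4, 2, 5, 3, 3], giving D = diag(2, 3, 4, 2, 5, 3, 3) and L = D - A. Computing the eigenvalues of L and sorting gives [0, 1.2627, 2.1222, 3.3178, 3.8885, 5.1153, 6.2934]. The Fiedler value lambda_2 = 1.2627 is strictly positive, so the graph is connected. By the matrix-tree theorem the graph has (1/7) * product of the nonzero eigenvalues = 159 spanning trees.

1.2627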